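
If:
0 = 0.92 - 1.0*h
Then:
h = 0.92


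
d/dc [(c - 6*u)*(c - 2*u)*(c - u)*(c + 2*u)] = 4*c^3 - 21*c^2*u + 4*c*u^2 + 28*u^3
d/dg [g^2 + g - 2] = 2*g + 1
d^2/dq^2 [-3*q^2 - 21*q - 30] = -6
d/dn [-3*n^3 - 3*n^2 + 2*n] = -9*n^2 - 6*n + 2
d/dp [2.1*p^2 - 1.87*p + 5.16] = 4.2*p - 1.87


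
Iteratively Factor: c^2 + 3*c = (c)*(c + 3)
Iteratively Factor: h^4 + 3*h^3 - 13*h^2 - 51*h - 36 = (h - 4)*(h^3 + 7*h^2 + 15*h + 9) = (h - 4)*(h + 3)*(h^2 + 4*h + 3) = (h - 4)*(h + 3)^2*(h + 1)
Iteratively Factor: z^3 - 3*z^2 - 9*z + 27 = (z - 3)*(z^2 - 9) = (z - 3)*(z + 3)*(z - 3)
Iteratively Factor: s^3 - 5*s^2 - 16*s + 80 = (s - 4)*(s^2 - s - 20) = (s - 4)*(s + 4)*(s - 5)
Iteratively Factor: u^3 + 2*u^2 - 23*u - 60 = (u - 5)*(u^2 + 7*u + 12) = (u - 5)*(u + 4)*(u + 3)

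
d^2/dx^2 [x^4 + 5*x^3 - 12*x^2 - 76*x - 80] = 12*x^2 + 30*x - 24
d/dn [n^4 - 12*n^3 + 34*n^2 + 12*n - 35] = 4*n^3 - 36*n^2 + 68*n + 12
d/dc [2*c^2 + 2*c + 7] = 4*c + 2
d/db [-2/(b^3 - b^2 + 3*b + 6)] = 2*(3*b^2 - 2*b + 3)/(b^3 - b^2 + 3*b + 6)^2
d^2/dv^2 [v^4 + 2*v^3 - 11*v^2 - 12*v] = 12*v^2 + 12*v - 22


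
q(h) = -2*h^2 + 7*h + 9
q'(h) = 7 - 4*h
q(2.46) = 14.12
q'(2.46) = -2.84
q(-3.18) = -33.48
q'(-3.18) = 19.72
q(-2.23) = -16.56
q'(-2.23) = 15.92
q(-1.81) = -10.22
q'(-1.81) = 14.24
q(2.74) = 13.16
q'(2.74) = -3.96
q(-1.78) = -9.80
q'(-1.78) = 14.12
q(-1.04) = -0.44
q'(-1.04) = 11.16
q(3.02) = 11.90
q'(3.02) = -5.08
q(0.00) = 9.00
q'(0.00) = 7.00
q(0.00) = 9.00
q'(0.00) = 7.00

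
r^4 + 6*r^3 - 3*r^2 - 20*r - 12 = (r - 2)*(r + 1)^2*(r + 6)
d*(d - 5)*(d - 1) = d^3 - 6*d^2 + 5*d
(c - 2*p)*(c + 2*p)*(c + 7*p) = c^3 + 7*c^2*p - 4*c*p^2 - 28*p^3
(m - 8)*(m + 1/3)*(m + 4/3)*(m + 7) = m^4 + 2*m^3/3 - 515*m^2/9 - 844*m/9 - 224/9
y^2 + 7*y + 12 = (y + 3)*(y + 4)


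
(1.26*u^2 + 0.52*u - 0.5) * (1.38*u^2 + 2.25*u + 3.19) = 1.7388*u^4 + 3.5526*u^3 + 4.4994*u^2 + 0.5338*u - 1.595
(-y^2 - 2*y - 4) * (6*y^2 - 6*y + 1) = -6*y^4 - 6*y^3 - 13*y^2 + 22*y - 4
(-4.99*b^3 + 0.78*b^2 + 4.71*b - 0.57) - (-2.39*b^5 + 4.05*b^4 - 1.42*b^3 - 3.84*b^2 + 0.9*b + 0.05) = 2.39*b^5 - 4.05*b^4 - 3.57*b^3 + 4.62*b^2 + 3.81*b - 0.62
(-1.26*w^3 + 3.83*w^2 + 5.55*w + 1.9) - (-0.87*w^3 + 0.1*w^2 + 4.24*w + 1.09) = -0.39*w^3 + 3.73*w^2 + 1.31*w + 0.81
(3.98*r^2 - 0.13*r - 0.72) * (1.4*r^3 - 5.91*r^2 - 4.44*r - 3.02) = 5.572*r^5 - 23.7038*r^4 - 17.9109*r^3 - 7.1872*r^2 + 3.5894*r + 2.1744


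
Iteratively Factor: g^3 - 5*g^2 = (g)*(g^2 - 5*g) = g*(g - 5)*(g)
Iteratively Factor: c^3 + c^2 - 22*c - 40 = (c - 5)*(c^2 + 6*c + 8) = (c - 5)*(c + 4)*(c + 2)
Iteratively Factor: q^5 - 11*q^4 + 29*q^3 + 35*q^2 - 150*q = (q + 2)*(q^4 - 13*q^3 + 55*q^2 - 75*q) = (q - 5)*(q + 2)*(q^3 - 8*q^2 + 15*q) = (q - 5)*(q - 3)*(q + 2)*(q^2 - 5*q) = (q - 5)^2*(q - 3)*(q + 2)*(q)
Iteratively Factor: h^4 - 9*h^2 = (h)*(h^3 - 9*h) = h*(h - 3)*(h^2 + 3*h) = h^2*(h - 3)*(h + 3)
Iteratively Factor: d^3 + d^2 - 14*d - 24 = (d - 4)*(d^2 + 5*d + 6) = (d - 4)*(d + 3)*(d + 2)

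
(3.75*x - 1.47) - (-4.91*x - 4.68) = 8.66*x + 3.21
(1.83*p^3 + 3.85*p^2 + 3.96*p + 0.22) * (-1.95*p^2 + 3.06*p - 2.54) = -3.5685*p^5 - 1.9077*p^4 - 0.589199999999999*p^3 + 1.9096*p^2 - 9.3852*p - 0.5588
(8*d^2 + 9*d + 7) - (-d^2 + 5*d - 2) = 9*d^2 + 4*d + 9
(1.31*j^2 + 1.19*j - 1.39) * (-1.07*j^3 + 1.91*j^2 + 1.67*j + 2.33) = -1.4017*j^5 + 1.2288*j^4 + 5.9479*j^3 + 2.3847*j^2 + 0.4514*j - 3.2387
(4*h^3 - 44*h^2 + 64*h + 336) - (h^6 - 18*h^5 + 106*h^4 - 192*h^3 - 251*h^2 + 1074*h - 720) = -h^6 + 18*h^5 - 106*h^4 + 196*h^3 + 207*h^2 - 1010*h + 1056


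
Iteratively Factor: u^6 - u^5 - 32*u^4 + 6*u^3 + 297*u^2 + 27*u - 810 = (u - 2)*(u^5 + u^4 - 30*u^3 - 54*u^2 + 189*u + 405) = (u - 2)*(u + 3)*(u^4 - 2*u^3 - 24*u^2 + 18*u + 135) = (u - 3)*(u - 2)*(u + 3)*(u^3 + u^2 - 21*u - 45) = (u - 3)*(u - 2)*(u + 3)^2*(u^2 - 2*u - 15) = (u - 3)*(u - 2)*(u + 3)^3*(u - 5)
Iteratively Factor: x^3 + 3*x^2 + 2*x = (x + 1)*(x^2 + 2*x) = (x + 1)*(x + 2)*(x)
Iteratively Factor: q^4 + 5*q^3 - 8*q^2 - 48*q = (q + 4)*(q^3 + q^2 - 12*q) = (q - 3)*(q + 4)*(q^2 + 4*q) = q*(q - 3)*(q + 4)*(q + 4)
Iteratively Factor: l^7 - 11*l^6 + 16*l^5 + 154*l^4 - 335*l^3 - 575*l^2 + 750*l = (l - 1)*(l^6 - 10*l^5 + 6*l^4 + 160*l^3 - 175*l^2 - 750*l) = l*(l - 1)*(l^5 - 10*l^4 + 6*l^3 + 160*l^2 - 175*l - 750) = l*(l - 1)*(l + 3)*(l^4 - 13*l^3 + 45*l^2 + 25*l - 250) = l*(l - 5)*(l - 1)*(l + 3)*(l^3 - 8*l^2 + 5*l + 50) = l*(l - 5)*(l - 1)*(l + 2)*(l + 3)*(l^2 - 10*l + 25) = l*(l - 5)^2*(l - 1)*(l + 2)*(l + 3)*(l - 5)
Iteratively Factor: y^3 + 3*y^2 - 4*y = (y)*(y^2 + 3*y - 4) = y*(y + 4)*(y - 1)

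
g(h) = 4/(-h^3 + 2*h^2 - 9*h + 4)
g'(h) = 4*(3*h^2 - 4*h + 9)/(-h^3 + 2*h^2 - 9*h + 4)^2 = 4*(3*h^2 - 4*h + 9)/(h^3 - 2*h^2 + 9*h - 4)^2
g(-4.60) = 0.02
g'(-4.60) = 0.01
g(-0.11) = 0.80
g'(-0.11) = 1.51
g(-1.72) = 0.13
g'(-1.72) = 0.11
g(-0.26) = 0.62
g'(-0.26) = 0.97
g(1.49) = -0.48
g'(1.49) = 0.57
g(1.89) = -0.32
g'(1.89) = 0.31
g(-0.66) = 0.36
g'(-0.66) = 0.42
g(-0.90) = 0.28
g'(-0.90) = 0.29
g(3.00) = -0.12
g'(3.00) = 0.09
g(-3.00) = 0.05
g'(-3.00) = 0.03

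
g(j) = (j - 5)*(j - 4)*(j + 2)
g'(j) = (j - 5)*(j - 4) + (j - 5)*(j + 2) + (j - 4)*(j + 2)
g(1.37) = 32.17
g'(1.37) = -11.55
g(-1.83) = 6.77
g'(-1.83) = 37.67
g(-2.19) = -8.46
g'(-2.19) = 47.05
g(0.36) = 39.86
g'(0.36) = -2.65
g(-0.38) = 38.17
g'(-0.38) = 7.75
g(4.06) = -0.34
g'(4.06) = -5.39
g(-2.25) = -11.33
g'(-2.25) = 48.69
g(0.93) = 36.61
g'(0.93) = -8.43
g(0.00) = 40.00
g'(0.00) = 2.00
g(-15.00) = -4940.00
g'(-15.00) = 887.00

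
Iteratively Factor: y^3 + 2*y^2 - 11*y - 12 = (y + 4)*(y^2 - 2*y - 3) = (y + 1)*(y + 4)*(y - 3)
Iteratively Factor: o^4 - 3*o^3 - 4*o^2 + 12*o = (o - 2)*(o^3 - o^2 - 6*o) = (o - 3)*(o - 2)*(o^2 + 2*o) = o*(o - 3)*(o - 2)*(o + 2)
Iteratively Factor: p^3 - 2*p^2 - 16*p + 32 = (p + 4)*(p^2 - 6*p + 8) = (p - 2)*(p + 4)*(p - 4)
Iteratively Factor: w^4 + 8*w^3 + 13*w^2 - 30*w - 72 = (w + 3)*(w^3 + 5*w^2 - 2*w - 24) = (w - 2)*(w + 3)*(w^2 + 7*w + 12) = (w - 2)*(w + 3)*(w + 4)*(w + 3)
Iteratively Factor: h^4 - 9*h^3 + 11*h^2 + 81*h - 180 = (h - 5)*(h^3 - 4*h^2 - 9*h + 36) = (h - 5)*(h - 3)*(h^2 - h - 12) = (h - 5)*(h - 3)*(h + 3)*(h - 4)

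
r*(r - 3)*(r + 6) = r^3 + 3*r^2 - 18*r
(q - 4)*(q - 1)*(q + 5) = q^3 - 21*q + 20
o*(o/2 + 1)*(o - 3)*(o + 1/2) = o^4/2 - o^3/4 - 13*o^2/4 - 3*o/2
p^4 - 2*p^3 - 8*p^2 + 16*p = p*(p - 2)*(p - 2*sqrt(2))*(p + 2*sqrt(2))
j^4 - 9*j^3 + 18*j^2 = j^2*(j - 6)*(j - 3)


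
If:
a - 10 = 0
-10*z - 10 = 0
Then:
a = 10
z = -1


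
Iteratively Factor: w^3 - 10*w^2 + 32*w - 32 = (w - 4)*(w^2 - 6*w + 8) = (w - 4)^2*(w - 2)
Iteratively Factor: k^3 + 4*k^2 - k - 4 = (k + 4)*(k^2 - 1) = (k - 1)*(k + 4)*(k + 1)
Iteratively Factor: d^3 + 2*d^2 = (d)*(d^2 + 2*d) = d*(d + 2)*(d)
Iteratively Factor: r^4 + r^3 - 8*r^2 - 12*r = (r)*(r^3 + r^2 - 8*r - 12) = r*(r - 3)*(r^2 + 4*r + 4) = r*(r - 3)*(r + 2)*(r + 2)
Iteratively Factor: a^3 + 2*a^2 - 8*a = (a - 2)*(a^2 + 4*a) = a*(a - 2)*(a + 4)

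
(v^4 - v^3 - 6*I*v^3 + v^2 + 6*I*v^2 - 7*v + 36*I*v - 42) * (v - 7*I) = v^5 - v^4 - 13*I*v^4 - 41*v^3 + 13*I*v^3 + 35*v^2 + 29*I*v^2 + 210*v + 49*I*v + 294*I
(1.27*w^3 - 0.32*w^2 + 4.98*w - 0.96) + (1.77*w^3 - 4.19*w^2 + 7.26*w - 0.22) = 3.04*w^3 - 4.51*w^2 + 12.24*w - 1.18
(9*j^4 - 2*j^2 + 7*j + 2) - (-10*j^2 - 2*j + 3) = 9*j^4 + 8*j^2 + 9*j - 1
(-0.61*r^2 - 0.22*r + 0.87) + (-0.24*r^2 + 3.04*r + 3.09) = -0.85*r^2 + 2.82*r + 3.96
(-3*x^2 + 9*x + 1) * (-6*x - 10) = 18*x^3 - 24*x^2 - 96*x - 10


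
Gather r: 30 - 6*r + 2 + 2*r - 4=28 - 4*r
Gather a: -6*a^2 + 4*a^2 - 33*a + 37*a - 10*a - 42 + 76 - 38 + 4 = -2*a^2 - 6*a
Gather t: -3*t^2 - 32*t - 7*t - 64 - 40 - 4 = -3*t^2 - 39*t - 108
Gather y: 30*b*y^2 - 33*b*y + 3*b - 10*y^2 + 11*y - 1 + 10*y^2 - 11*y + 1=30*b*y^2 - 33*b*y + 3*b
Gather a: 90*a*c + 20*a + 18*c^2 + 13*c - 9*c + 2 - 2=a*(90*c + 20) + 18*c^2 + 4*c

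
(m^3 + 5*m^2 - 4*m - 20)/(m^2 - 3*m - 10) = (m^2 + 3*m - 10)/(m - 5)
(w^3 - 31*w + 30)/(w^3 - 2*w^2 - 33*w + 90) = (w - 1)/(w - 3)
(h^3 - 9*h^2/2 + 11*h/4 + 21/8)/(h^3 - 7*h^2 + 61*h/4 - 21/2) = (h + 1/2)/(h - 2)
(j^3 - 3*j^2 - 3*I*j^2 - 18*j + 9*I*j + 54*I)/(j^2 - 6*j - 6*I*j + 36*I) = (j^2 + 3*j*(1 - I) - 9*I)/(j - 6*I)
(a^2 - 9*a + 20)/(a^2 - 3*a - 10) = (a - 4)/(a + 2)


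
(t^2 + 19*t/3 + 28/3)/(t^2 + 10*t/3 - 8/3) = (3*t + 7)/(3*t - 2)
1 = 1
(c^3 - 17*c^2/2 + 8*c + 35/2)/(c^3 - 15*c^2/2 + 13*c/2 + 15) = (c - 7)/(c - 6)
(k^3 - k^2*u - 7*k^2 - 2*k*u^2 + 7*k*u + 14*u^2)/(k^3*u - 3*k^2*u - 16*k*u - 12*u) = (-k^3 + k^2*u + 7*k^2 + 2*k*u^2 - 7*k*u - 14*u^2)/(u*(-k^3 + 3*k^2 + 16*k + 12))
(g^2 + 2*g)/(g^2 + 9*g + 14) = g/(g + 7)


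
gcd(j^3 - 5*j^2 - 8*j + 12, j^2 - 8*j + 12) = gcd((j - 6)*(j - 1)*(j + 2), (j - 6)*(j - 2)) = j - 6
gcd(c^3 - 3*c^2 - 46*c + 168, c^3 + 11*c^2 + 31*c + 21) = c + 7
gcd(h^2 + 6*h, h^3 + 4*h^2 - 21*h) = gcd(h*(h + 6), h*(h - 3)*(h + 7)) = h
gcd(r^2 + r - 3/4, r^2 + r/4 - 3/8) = r - 1/2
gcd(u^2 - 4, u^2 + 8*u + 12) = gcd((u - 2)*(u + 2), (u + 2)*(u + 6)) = u + 2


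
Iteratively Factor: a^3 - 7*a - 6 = (a + 1)*(a^2 - a - 6) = (a - 3)*(a + 1)*(a + 2)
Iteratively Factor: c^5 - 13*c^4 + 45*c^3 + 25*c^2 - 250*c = (c - 5)*(c^4 - 8*c^3 + 5*c^2 + 50*c) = (c - 5)^2*(c^3 - 3*c^2 - 10*c) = (c - 5)^2*(c + 2)*(c^2 - 5*c) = (c - 5)^3*(c + 2)*(c)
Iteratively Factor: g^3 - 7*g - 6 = (g + 1)*(g^2 - g - 6) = (g - 3)*(g + 1)*(g + 2)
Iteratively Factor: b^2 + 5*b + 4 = (b + 1)*(b + 4)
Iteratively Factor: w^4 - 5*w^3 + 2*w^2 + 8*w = (w)*(w^3 - 5*w^2 + 2*w + 8) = w*(w - 4)*(w^2 - w - 2) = w*(w - 4)*(w - 2)*(w + 1)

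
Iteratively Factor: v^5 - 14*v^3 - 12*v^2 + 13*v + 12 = (v - 4)*(v^4 + 4*v^3 + 2*v^2 - 4*v - 3) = (v - 4)*(v - 1)*(v^3 + 5*v^2 + 7*v + 3) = (v - 4)*(v - 1)*(v + 3)*(v^2 + 2*v + 1) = (v - 4)*(v - 1)*(v + 1)*(v + 3)*(v + 1)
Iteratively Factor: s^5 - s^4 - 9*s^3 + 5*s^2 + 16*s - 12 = (s + 2)*(s^4 - 3*s^3 - 3*s^2 + 11*s - 6) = (s - 1)*(s + 2)*(s^3 - 2*s^2 - 5*s + 6) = (s - 1)^2*(s + 2)*(s^2 - s - 6) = (s - 3)*(s - 1)^2*(s + 2)*(s + 2)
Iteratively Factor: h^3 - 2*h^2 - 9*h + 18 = (h + 3)*(h^2 - 5*h + 6) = (h - 2)*(h + 3)*(h - 3)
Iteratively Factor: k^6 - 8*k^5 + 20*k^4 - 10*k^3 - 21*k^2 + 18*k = (k)*(k^5 - 8*k^4 + 20*k^3 - 10*k^2 - 21*k + 18) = k*(k - 1)*(k^4 - 7*k^3 + 13*k^2 + 3*k - 18) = k*(k - 3)*(k - 1)*(k^3 - 4*k^2 + k + 6) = k*(k - 3)*(k - 2)*(k - 1)*(k^2 - 2*k - 3) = k*(k - 3)*(k - 2)*(k - 1)*(k + 1)*(k - 3)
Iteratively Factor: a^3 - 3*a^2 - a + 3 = (a - 3)*(a^2 - 1) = (a - 3)*(a + 1)*(a - 1)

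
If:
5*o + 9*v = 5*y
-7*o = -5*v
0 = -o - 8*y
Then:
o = 0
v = 0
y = 0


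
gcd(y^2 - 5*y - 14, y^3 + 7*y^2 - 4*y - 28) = y + 2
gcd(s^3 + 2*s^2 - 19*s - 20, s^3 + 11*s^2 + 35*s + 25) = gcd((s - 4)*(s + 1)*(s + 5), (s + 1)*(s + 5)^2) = s^2 + 6*s + 5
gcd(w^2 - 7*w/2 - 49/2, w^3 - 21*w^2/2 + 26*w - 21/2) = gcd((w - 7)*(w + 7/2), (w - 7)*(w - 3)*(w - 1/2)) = w - 7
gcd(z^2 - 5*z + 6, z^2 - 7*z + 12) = z - 3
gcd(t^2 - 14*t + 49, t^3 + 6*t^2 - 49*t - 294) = t - 7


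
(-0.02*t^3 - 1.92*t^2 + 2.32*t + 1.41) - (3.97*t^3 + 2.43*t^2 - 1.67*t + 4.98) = -3.99*t^3 - 4.35*t^2 + 3.99*t - 3.57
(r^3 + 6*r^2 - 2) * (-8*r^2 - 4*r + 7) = -8*r^5 - 52*r^4 - 17*r^3 + 58*r^2 + 8*r - 14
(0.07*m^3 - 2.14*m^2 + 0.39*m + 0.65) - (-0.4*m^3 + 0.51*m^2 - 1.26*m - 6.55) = 0.47*m^3 - 2.65*m^2 + 1.65*m + 7.2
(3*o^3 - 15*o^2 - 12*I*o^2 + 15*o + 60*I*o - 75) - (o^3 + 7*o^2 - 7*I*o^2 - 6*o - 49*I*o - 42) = 2*o^3 - 22*o^2 - 5*I*o^2 + 21*o + 109*I*o - 33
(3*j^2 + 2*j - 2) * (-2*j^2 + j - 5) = -6*j^4 - j^3 - 9*j^2 - 12*j + 10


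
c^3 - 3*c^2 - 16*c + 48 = (c - 4)*(c - 3)*(c + 4)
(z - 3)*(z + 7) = z^2 + 4*z - 21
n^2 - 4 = (n - 2)*(n + 2)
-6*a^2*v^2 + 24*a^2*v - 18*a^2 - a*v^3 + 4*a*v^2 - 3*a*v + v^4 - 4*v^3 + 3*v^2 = (-3*a + v)*(2*a + v)*(v - 3)*(v - 1)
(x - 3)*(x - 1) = x^2 - 4*x + 3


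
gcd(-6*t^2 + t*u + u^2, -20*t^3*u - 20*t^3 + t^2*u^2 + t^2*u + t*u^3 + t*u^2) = 1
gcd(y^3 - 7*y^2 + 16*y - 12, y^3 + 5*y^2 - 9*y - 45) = y - 3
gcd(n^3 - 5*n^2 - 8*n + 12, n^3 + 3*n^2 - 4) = n^2 + n - 2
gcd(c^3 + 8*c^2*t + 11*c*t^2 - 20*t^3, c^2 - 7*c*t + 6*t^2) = -c + t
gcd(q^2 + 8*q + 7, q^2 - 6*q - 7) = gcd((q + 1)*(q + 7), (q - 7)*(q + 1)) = q + 1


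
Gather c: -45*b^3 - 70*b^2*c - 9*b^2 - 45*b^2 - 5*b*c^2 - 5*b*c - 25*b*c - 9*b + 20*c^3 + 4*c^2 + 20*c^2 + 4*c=-45*b^3 - 54*b^2 - 9*b + 20*c^3 + c^2*(24 - 5*b) + c*(-70*b^2 - 30*b + 4)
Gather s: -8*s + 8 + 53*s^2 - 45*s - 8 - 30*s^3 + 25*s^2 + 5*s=-30*s^3 + 78*s^2 - 48*s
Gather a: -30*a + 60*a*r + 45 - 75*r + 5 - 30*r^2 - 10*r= a*(60*r - 30) - 30*r^2 - 85*r + 50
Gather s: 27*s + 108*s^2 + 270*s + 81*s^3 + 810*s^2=81*s^3 + 918*s^2 + 297*s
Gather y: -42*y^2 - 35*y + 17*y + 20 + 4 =-42*y^2 - 18*y + 24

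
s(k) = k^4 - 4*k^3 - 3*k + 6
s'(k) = 4*k^3 - 12*k^2 - 3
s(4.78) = 76.85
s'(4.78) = 159.68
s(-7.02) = 3839.41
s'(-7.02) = -1978.16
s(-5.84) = 1983.42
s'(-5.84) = -1208.97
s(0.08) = 5.76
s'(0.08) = -3.07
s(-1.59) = 33.24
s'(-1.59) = -49.42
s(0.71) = 2.69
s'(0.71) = -7.62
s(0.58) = 3.59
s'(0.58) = -6.26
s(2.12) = -18.27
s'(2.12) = -18.82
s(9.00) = 3624.00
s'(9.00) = 1941.00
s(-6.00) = 2184.00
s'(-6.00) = -1299.00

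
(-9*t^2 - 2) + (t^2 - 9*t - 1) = -8*t^2 - 9*t - 3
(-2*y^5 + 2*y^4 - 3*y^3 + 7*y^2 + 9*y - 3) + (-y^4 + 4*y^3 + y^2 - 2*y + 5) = -2*y^5 + y^4 + y^3 + 8*y^2 + 7*y + 2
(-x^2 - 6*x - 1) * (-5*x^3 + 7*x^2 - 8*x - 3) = 5*x^5 + 23*x^4 - 29*x^3 + 44*x^2 + 26*x + 3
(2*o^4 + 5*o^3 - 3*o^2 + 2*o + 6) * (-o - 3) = -2*o^5 - 11*o^4 - 12*o^3 + 7*o^2 - 12*o - 18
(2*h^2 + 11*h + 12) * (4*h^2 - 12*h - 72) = 8*h^4 + 20*h^3 - 228*h^2 - 936*h - 864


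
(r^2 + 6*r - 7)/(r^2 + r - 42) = (r - 1)/(r - 6)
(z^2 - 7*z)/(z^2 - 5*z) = (z - 7)/(z - 5)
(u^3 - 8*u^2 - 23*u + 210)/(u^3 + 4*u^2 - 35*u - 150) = (u - 7)/(u + 5)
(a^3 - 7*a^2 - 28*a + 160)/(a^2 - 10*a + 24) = (a^2 - 3*a - 40)/(a - 6)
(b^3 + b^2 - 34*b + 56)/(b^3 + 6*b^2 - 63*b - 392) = (b^2 - 6*b + 8)/(b^2 - b - 56)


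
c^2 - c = c*(c - 1)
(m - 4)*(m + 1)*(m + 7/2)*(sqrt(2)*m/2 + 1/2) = sqrt(2)*m^4/2 + sqrt(2)*m^3/4 + m^3/2 - 29*sqrt(2)*m^2/4 + m^2/4 - 7*sqrt(2)*m - 29*m/4 - 7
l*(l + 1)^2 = l^3 + 2*l^2 + l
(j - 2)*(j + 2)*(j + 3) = j^3 + 3*j^2 - 4*j - 12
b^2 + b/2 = b*(b + 1/2)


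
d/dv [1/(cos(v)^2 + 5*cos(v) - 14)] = (2*cos(v) + 5)*sin(v)/(cos(v)^2 + 5*cos(v) - 14)^2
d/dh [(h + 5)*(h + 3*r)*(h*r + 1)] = r*(h + 5)*(h + 3*r) + (h + 5)*(h*r + 1) + (h + 3*r)*(h*r + 1)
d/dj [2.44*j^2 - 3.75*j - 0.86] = 4.88*j - 3.75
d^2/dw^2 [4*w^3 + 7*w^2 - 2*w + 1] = 24*w + 14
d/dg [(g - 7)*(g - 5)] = 2*g - 12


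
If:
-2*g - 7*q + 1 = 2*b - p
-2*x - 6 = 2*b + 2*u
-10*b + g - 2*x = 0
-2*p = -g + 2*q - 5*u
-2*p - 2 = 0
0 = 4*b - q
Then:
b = 26/69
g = -130/23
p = -1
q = 104/69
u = 4/3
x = -325/69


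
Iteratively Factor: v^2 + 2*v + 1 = (v + 1)*(v + 1)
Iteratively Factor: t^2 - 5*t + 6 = (t - 2)*(t - 3)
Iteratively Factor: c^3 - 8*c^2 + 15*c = (c - 5)*(c^2 - 3*c) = (c - 5)*(c - 3)*(c)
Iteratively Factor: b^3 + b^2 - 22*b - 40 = (b + 2)*(b^2 - b - 20) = (b + 2)*(b + 4)*(b - 5)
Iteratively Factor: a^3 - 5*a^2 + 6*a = (a)*(a^2 - 5*a + 6) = a*(a - 3)*(a - 2)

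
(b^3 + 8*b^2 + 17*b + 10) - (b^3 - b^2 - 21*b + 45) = 9*b^2 + 38*b - 35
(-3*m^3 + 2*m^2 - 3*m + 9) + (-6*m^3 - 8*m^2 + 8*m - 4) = -9*m^3 - 6*m^2 + 5*m + 5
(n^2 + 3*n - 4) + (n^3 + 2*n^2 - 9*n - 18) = n^3 + 3*n^2 - 6*n - 22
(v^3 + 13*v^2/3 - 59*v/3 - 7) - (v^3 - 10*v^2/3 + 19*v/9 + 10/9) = 23*v^2/3 - 196*v/9 - 73/9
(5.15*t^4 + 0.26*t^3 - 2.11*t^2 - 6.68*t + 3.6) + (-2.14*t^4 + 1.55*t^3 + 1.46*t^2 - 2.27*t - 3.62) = 3.01*t^4 + 1.81*t^3 - 0.65*t^2 - 8.95*t - 0.02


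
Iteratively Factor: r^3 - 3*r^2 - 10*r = (r + 2)*(r^2 - 5*r) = (r - 5)*(r + 2)*(r)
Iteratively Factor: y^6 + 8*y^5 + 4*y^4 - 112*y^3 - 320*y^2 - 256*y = (y - 4)*(y^5 + 12*y^4 + 52*y^3 + 96*y^2 + 64*y) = (y - 4)*(y + 4)*(y^4 + 8*y^3 + 20*y^2 + 16*y) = (y - 4)*(y + 2)*(y + 4)*(y^3 + 6*y^2 + 8*y) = (y - 4)*(y + 2)^2*(y + 4)*(y^2 + 4*y) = (y - 4)*(y + 2)^2*(y + 4)^2*(y)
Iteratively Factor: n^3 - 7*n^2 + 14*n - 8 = (n - 4)*(n^2 - 3*n + 2) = (n - 4)*(n - 2)*(n - 1)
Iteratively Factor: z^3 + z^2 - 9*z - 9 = (z + 3)*(z^2 - 2*z - 3) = (z - 3)*(z + 3)*(z + 1)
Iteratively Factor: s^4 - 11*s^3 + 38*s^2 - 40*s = (s)*(s^3 - 11*s^2 + 38*s - 40) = s*(s - 4)*(s^2 - 7*s + 10) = s*(s - 5)*(s - 4)*(s - 2)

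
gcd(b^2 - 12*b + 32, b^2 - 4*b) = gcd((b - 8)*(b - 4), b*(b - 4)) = b - 4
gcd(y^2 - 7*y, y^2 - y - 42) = y - 7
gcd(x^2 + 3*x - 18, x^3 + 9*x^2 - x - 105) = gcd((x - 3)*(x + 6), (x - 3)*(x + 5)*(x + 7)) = x - 3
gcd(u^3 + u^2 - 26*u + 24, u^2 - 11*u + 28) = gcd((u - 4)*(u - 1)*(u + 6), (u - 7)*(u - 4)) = u - 4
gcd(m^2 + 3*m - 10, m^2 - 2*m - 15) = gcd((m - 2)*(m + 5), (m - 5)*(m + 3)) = 1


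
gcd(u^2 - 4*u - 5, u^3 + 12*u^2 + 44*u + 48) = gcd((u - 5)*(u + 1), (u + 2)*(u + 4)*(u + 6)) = 1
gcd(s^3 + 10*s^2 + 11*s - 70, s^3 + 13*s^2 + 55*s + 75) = s + 5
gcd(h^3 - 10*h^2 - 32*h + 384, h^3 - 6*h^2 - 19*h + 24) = h - 8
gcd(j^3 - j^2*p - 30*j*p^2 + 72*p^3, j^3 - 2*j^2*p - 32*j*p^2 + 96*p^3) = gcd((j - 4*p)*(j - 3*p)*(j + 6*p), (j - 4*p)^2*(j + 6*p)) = -j^2 - 2*j*p + 24*p^2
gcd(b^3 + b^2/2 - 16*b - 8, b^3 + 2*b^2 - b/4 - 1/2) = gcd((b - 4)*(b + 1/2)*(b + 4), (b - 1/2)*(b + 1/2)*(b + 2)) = b + 1/2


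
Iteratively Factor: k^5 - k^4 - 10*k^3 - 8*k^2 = (k)*(k^4 - k^3 - 10*k^2 - 8*k) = k*(k + 2)*(k^3 - 3*k^2 - 4*k) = k^2*(k + 2)*(k^2 - 3*k - 4) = k^2*(k - 4)*(k + 2)*(k + 1)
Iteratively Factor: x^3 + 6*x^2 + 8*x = (x)*(x^2 + 6*x + 8) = x*(x + 4)*(x + 2)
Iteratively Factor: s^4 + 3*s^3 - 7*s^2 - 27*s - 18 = (s + 1)*(s^3 + 2*s^2 - 9*s - 18) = (s + 1)*(s + 3)*(s^2 - s - 6) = (s + 1)*(s + 2)*(s + 3)*(s - 3)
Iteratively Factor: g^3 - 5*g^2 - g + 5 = (g - 1)*(g^2 - 4*g - 5) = (g - 5)*(g - 1)*(g + 1)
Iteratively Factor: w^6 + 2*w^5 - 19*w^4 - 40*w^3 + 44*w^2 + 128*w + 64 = (w + 2)*(w^5 - 19*w^3 - 2*w^2 + 48*w + 32) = (w - 2)*(w + 2)*(w^4 + 2*w^3 - 15*w^2 - 32*w - 16) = (w - 2)*(w + 2)*(w + 4)*(w^3 - 2*w^2 - 7*w - 4) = (w - 4)*(w - 2)*(w + 2)*(w + 4)*(w^2 + 2*w + 1) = (w - 4)*(w - 2)*(w + 1)*(w + 2)*(w + 4)*(w + 1)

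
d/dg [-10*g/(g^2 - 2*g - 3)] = 10*(g^2 + 3)/(g^4 - 4*g^3 - 2*g^2 + 12*g + 9)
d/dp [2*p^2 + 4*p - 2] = 4*p + 4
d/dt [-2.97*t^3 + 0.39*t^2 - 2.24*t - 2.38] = -8.91*t^2 + 0.78*t - 2.24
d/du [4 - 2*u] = -2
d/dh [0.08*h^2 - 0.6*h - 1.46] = 0.16*h - 0.6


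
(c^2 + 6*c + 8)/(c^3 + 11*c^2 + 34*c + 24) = (c + 2)/(c^2 + 7*c + 6)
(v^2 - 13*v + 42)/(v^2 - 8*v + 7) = (v - 6)/(v - 1)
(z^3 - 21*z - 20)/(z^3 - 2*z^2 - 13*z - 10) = (z + 4)/(z + 2)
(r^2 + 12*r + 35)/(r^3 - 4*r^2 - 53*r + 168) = (r + 5)/(r^2 - 11*r + 24)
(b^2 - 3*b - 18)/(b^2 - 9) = (b - 6)/(b - 3)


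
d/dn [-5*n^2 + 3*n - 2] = 3 - 10*n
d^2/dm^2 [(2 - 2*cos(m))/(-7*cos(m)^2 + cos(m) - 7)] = 2*(441*sin(m)^4*cos(m) - 189*sin(m)^4 - 118*sin(m)^2 - 35*cos(m)/4 + 21*cos(3*m)/4 - 49*cos(5*m)/2 + 197)/(7*sin(m)^2 + cos(m) - 14)^3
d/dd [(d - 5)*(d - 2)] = 2*d - 7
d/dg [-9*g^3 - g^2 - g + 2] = -27*g^2 - 2*g - 1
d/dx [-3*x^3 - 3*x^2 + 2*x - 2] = -9*x^2 - 6*x + 2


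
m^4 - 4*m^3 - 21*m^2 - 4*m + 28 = (m - 7)*(m - 1)*(m + 2)^2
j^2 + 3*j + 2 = (j + 1)*(j + 2)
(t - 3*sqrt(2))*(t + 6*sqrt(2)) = t^2 + 3*sqrt(2)*t - 36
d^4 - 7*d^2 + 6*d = d*(d - 2)*(d - 1)*(d + 3)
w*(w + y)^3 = w^4 + 3*w^3*y + 3*w^2*y^2 + w*y^3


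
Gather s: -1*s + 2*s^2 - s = 2*s^2 - 2*s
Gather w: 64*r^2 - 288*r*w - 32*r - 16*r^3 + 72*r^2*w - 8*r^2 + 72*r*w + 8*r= -16*r^3 + 56*r^2 - 24*r + w*(72*r^2 - 216*r)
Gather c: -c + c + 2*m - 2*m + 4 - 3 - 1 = 0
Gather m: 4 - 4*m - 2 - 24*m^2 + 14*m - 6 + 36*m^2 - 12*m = 12*m^2 - 2*m - 4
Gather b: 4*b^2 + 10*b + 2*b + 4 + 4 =4*b^2 + 12*b + 8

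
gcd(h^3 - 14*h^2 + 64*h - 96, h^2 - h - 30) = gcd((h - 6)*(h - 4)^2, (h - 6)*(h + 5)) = h - 6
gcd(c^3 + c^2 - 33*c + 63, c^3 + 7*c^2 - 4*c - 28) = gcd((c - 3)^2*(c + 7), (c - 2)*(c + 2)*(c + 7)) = c + 7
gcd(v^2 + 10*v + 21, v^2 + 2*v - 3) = v + 3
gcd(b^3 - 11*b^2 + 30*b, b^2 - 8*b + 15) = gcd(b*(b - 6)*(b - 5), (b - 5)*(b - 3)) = b - 5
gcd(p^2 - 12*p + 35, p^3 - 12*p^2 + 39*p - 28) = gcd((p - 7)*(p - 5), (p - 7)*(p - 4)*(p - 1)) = p - 7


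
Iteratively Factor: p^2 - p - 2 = (p + 1)*(p - 2)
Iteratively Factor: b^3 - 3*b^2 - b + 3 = (b - 1)*(b^2 - 2*b - 3) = (b - 3)*(b - 1)*(b + 1)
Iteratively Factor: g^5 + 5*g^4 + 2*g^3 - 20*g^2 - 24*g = (g + 3)*(g^4 + 2*g^3 - 4*g^2 - 8*g) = (g + 2)*(g + 3)*(g^3 - 4*g) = g*(g + 2)*(g + 3)*(g^2 - 4) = g*(g - 2)*(g + 2)*(g + 3)*(g + 2)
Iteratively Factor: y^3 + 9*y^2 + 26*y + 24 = (y + 2)*(y^2 + 7*y + 12) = (y + 2)*(y + 4)*(y + 3)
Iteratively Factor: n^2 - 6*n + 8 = (n - 2)*(n - 4)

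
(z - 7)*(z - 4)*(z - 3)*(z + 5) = z^4 - 9*z^3 - 9*z^2 + 221*z - 420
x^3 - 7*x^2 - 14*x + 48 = (x - 8)*(x - 2)*(x + 3)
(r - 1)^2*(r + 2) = r^3 - 3*r + 2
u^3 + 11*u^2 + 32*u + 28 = (u + 2)^2*(u + 7)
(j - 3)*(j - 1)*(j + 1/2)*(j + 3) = j^4 - j^3/2 - 19*j^2/2 + 9*j/2 + 9/2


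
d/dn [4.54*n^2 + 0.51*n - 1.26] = 9.08*n + 0.51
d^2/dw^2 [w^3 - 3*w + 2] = 6*w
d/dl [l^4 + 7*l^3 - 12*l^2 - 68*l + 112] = 4*l^3 + 21*l^2 - 24*l - 68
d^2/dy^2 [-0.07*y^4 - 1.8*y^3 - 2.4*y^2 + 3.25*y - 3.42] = -0.84*y^2 - 10.8*y - 4.8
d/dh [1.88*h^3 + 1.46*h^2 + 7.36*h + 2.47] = 5.64*h^2 + 2.92*h + 7.36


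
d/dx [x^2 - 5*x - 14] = 2*x - 5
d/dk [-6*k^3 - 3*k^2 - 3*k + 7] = -18*k^2 - 6*k - 3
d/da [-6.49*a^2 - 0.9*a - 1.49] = -12.98*a - 0.9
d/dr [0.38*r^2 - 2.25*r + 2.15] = 0.76*r - 2.25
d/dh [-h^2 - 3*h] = -2*h - 3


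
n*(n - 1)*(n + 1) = n^3 - n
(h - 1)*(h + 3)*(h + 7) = h^3 + 9*h^2 + 11*h - 21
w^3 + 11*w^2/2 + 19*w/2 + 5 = (w + 1)*(w + 2)*(w + 5/2)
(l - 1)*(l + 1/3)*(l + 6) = l^3 + 16*l^2/3 - 13*l/3 - 2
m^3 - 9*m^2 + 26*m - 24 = (m - 4)*(m - 3)*(m - 2)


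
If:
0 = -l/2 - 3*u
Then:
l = -6*u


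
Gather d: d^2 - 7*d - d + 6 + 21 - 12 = d^2 - 8*d + 15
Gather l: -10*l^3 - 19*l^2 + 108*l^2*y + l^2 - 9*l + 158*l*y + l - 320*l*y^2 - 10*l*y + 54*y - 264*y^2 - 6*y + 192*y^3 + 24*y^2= -10*l^3 + l^2*(108*y - 18) + l*(-320*y^2 + 148*y - 8) + 192*y^3 - 240*y^2 + 48*y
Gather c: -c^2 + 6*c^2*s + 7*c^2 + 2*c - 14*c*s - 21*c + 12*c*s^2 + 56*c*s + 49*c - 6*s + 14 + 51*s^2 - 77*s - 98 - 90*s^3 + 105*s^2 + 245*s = c^2*(6*s + 6) + c*(12*s^2 + 42*s + 30) - 90*s^3 + 156*s^2 + 162*s - 84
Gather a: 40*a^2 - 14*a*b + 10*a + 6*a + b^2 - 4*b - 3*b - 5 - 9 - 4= 40*a^2 + a*(16 - 14*b) + b^2 - 7*b - 18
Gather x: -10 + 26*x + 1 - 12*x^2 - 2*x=-12*x^2 + 24*x - 9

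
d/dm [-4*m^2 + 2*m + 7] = 2 - 8*m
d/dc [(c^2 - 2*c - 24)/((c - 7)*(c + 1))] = 2*(-2*c^2 + 17*c - 65)/(c^4 - 12*c^3 + 22*c^2 + 84*c + 49)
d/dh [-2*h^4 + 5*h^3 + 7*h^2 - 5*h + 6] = -8*h^3 + 15*h^2 + 14*h - 5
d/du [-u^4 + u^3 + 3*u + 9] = -4*u^3 + 3*u^2 + 3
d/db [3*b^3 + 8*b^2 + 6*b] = 9*b^2 + 16*b + 6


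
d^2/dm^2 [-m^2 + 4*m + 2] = -2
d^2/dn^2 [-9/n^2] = -54/n^4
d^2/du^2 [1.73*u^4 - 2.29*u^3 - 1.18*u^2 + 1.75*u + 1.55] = 20.76*u^2 - 13.74*u - 2.36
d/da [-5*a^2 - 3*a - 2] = -10*a - 3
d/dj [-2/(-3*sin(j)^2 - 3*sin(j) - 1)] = -6*(2*sin(j) + 1)*cos(j)/(3*sin(j)^2 + 3*sin(j) + 1)^2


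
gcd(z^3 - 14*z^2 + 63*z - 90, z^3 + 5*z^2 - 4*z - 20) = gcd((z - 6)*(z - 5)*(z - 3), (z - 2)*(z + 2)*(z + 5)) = 1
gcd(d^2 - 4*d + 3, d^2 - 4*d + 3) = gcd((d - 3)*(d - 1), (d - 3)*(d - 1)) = d^2 - 4*d + 3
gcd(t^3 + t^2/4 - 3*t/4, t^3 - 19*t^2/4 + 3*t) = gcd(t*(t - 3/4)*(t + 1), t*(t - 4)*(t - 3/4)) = t^2 - 3*t/4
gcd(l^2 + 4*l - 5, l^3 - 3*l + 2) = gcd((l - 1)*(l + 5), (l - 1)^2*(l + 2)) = l - 1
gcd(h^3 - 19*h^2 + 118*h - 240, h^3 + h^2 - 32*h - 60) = h - 6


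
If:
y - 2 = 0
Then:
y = 2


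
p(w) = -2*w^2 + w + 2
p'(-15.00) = 61.00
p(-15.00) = -463.00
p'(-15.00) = 61.00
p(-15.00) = -463.00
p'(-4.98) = 20.92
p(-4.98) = -52.58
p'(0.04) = 0.84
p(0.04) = 2.04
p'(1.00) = -3.00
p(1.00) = 1.00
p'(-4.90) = 20.60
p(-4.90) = -50.92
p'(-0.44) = 2.76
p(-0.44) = 1.17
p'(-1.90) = 8.60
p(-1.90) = -7.12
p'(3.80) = -14.20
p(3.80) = -23.08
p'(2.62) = -9.48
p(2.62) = -9.11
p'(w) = 1 - 4*w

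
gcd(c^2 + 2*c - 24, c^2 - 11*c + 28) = c - 4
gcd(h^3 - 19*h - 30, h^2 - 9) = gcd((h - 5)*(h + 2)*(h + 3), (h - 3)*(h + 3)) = h + 3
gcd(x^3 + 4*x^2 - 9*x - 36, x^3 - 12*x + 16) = x + 4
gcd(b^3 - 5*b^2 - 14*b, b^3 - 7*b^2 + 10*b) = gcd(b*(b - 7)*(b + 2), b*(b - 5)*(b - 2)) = b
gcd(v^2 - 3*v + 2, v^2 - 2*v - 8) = 1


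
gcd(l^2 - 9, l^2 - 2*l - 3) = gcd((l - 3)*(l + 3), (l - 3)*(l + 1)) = l - 3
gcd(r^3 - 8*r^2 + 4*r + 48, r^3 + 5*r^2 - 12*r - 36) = r + 2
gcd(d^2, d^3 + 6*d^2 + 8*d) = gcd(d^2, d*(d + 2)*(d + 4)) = d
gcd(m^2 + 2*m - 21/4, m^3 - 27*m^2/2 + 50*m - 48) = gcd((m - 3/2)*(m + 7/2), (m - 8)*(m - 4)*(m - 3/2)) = m - 3/2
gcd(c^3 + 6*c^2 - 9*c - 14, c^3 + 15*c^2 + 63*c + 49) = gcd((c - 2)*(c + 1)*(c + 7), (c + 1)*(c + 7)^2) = c^2 + 8*c + 7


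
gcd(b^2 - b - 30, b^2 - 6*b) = b - 6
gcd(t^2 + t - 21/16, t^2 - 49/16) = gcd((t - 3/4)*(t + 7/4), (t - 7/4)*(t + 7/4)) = t + 7/4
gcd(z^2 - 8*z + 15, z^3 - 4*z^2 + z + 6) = z - 3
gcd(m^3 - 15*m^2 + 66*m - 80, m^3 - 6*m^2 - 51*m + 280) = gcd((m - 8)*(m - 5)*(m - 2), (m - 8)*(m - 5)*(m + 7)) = m^2 - 13*m + 40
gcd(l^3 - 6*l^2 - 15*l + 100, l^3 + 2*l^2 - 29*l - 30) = l - 5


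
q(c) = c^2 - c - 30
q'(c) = 2*c - 1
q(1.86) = -28.40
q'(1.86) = 2.72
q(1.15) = -29.83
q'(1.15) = 1.30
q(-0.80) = -28.56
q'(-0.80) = -2.60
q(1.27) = -29.66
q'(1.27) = 1.54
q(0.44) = -30.25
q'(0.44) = -0.12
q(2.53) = -26.13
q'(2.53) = 4.06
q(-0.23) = -29.72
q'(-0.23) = -1.46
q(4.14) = -17.00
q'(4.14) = 7.28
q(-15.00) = 210.00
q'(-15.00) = -31.00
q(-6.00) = 12.00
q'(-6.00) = -13.00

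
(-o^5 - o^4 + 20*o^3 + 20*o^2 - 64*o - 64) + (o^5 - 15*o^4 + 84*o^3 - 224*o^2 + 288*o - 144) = -16*o^4 + 104*o^3 - 204*o^2 + 224*o - 208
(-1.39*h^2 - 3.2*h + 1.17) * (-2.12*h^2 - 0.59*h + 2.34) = 2.9468*h^4 + 7.6041*h^3 - 3.845*h^2 - 8.1783*h + 2.7378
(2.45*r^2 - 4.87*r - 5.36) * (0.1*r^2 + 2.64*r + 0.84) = 0.245*r^4 + 5.981*r^3 - 11.3348*r^2 - 18.2412*r - 4.5024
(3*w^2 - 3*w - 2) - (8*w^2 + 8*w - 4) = -5*w^2 - 11*w + 2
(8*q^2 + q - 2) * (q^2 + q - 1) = 8*q^4 + 9*q^3 - 9*q^2 - 3*q + 2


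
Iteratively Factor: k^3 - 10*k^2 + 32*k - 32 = (k - 4)*(k^2 - 6*k + 8) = (k - 4)*(k - 2)*(k - 4)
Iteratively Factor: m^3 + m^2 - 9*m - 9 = (m - 3)*(m^2 + 4*m + 3) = (m - 3)*(m + 1)*(m + 3)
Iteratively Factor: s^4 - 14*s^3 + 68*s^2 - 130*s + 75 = (s - 5)*(s^3 - 9*s^2 + 23*s - 15) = (s - 5)*(s - 3)*(s^2 - 6*s + 5) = (s - 5)^2*(s - 3)*(s - 1)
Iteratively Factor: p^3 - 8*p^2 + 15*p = (p - 3)*(p^2 - 5*p) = p*(p - 3)*(p - 5)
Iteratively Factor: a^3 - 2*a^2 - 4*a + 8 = (a - 2)*(a^2 - 4) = (a - 2)*(a + 2)*(a - 2)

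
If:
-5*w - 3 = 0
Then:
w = -3/5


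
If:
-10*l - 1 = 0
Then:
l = -1/10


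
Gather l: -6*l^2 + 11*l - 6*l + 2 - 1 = -6*l^2 + 5*l + 1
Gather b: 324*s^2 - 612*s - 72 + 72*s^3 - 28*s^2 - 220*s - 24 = 72*s^3 + 296*s^2 - 832*s - 96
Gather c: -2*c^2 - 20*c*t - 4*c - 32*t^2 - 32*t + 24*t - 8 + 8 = -2*c^2 + c*(-20*t - 4) - 32*t^2 - 8*t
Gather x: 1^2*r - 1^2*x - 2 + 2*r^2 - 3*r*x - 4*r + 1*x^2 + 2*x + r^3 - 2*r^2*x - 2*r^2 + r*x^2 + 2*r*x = r^3 - 3*r + x^2*(r + 1) + x*(-2*r^2 - r + 1) - 2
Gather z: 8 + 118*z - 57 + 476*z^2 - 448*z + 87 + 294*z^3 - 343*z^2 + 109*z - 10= 294*z^3 + 133*z^2 - 221*z + 28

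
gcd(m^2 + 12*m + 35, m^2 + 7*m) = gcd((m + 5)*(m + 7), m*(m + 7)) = m + 7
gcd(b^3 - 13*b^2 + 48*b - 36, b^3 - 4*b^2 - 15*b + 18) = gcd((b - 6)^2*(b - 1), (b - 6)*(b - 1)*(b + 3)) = b^2 - 7*b + 6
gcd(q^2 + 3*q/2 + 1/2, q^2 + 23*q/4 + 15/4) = 1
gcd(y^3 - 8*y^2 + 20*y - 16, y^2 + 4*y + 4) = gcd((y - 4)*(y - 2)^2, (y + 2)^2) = 1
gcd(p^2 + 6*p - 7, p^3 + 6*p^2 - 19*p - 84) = p + 7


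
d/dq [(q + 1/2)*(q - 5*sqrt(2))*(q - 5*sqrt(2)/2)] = 3*q^2 - 15*sqrt(2)*q + q - 15*sqrt(2)/4 + 25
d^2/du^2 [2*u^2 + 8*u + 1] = 4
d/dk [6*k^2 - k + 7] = 12*k - 1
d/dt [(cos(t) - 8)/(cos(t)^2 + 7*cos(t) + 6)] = (cos(t)^2 - 16*cos(t) - 62)*sin(t)/(cos(t)^2 + 7*cos(t) + 6)^2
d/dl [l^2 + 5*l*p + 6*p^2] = 2*l + 5*p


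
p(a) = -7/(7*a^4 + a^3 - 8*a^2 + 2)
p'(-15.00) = 0.00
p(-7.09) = -0.00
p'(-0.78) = 12.64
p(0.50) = -12.44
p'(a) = -7*(-28*a^3 - 3*a^2 + 16*a)/(7*a^4 + a^3 - 8*a^2 + 2)^2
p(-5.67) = -0.00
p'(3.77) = 0.01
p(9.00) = 0.00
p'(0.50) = -82.96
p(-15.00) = 0.00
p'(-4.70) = -0.00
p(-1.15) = -3.27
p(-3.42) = -0.01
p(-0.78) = 9.32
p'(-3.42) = -0.01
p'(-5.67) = -0.00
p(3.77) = -0.01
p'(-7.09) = -0.00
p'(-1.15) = -30.84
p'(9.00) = 0.00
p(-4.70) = -0.00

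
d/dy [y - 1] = 1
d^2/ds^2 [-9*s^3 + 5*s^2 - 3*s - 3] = 10 - 54*s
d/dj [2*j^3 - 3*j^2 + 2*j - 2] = 6*j^2 - 6*j + 2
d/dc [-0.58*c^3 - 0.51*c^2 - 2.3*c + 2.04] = -1.74*c^2 - 1.02*c - 2.3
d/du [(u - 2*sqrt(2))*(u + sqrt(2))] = 2*u - sqrt(2)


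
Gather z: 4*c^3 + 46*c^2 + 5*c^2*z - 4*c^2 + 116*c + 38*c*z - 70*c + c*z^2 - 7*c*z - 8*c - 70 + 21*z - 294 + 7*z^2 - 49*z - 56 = 4*c^3 + 42*c^2 + 38*c + z^2*(c + 7) + z*(5*c^2 + 31*c - 28) - 420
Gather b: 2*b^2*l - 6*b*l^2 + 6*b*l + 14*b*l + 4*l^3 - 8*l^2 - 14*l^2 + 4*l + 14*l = 2*b^2*l + b*(-6*l^2 + 20*l) + 4*l^3 - 22*l^2 + 18*l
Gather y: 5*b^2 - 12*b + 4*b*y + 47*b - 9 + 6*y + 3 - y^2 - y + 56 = 5*b^2 + 35*b - y^2 + y*(4*b + 5) + 50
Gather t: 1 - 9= -8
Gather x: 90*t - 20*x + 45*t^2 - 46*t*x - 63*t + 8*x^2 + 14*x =45*t^2 + 27*t + 8*x^2 + x*(-46*t - 6)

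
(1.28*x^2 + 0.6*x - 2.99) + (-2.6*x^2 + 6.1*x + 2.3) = -1.32*x^2 + 6.7*x - 0.69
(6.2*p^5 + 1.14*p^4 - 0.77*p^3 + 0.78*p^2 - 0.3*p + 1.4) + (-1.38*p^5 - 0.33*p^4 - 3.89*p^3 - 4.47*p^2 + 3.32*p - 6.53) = 4.82*p^5 + 0.81*p^4 - 4.66*p^3 - 3.69*p^2 + 3.02*p - 5.13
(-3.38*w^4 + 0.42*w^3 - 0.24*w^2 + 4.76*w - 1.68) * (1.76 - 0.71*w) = 2.3998*w^5 - 6.247*w^4 + 0.9096*w^3 - 3.802*w^2 + 9.5704*w - 2.9568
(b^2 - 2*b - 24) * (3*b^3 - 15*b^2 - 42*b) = 3*b^5 - 21*b^4 - 84*b^3 + 444*b^2 + 1008*b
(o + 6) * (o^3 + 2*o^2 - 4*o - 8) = o^4 + 8*o^3 + 8*o^2 - 32*o - 48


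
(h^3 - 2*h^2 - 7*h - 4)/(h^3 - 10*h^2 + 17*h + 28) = (h + 1)/(h - 7)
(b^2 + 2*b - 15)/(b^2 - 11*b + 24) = (b + 5)/(b - 8)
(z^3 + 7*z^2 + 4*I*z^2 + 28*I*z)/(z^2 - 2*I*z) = (z^2 + z*(7 + 4*I) + 28*I)/(z - 2*I)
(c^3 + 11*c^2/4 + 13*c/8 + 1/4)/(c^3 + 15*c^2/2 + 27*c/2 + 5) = (c + 1/4)/(c + 5)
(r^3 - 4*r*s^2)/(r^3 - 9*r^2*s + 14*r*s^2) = (r + 2*s)/(r - 7*s)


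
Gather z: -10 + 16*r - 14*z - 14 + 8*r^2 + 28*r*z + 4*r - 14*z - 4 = 8*r^2 + 20*r + z*(28*r - 28) - 28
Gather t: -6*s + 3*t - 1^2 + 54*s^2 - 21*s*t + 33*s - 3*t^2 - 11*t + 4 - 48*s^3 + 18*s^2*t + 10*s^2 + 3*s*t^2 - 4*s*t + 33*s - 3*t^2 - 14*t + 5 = -48*s^3 + 64*s^2 + 60*s + t^2*(3*s - 6) + t*(18*s^2 - 25*s - 22) + 8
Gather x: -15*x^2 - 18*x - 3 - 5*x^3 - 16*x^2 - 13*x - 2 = -5*x^3 - 31*x^2 - 31*x - 5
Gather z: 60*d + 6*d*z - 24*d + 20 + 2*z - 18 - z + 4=36*d + z*(6*d + 1) + 6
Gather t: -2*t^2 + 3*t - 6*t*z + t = -2*t^2 + t*(4 - 6*z)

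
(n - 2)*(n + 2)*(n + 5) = n^3 + 5*n^2 - 4*n - 20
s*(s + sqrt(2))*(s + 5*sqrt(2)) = s^3 + 6*sqrt(2)*s^2 + 10*s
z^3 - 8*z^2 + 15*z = z*(z - 5)*(z - 3)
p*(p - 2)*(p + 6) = p^3 + 4*p^2 - 12*p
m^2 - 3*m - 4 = (m - 4)*(m + 1)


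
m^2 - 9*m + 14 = (m - 7)*(m - 2)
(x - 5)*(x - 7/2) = x^2 - 17*x/2 + 35/2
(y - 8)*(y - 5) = y^2 - 13*y + 40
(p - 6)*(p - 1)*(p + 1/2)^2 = p^4 - 6*p^3 - 3*p^2/4 + 17*p/4 + 3/2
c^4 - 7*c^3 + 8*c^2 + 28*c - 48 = (c - 4)*(c - 3)*(c - 2)*(c + 2)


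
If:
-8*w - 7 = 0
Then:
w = -7/8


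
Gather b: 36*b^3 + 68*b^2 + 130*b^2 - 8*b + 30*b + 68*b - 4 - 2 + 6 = 36*b^3 + 198*b^2 + 90*b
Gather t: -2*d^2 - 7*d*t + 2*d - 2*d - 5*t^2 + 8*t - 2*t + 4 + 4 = -2*d^2 - 5*t^2 + t*(6 - 7*d) + 8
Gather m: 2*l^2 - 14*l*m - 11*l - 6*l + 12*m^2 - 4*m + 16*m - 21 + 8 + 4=2*l^2 - 17*l + 12*m^2 + m*(12 - 14*l) - 9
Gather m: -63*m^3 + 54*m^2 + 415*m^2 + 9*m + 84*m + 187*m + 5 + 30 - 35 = -63*m^3 + 469*m^2 + 280*m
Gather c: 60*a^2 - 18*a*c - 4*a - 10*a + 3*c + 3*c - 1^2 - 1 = 60*a^2 - 14*a + c*(6 - 18*a) - 2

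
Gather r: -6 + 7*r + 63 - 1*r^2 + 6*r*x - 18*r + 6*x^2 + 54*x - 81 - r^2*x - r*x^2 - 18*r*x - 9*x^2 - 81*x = r^2*(-x - 1) + r*(-x^2 - 12*x - 11) - 3*x^2 - 27*x - 24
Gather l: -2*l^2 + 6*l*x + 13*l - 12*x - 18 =-2*l^2 + l*(6*x + 13) - 12*x - 18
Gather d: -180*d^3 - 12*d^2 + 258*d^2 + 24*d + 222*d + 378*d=-180*d^3 + 246*d^2 + 624*d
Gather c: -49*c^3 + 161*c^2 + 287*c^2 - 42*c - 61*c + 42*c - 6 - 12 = -49*c^3 + 448*c^2 - 61*c - 18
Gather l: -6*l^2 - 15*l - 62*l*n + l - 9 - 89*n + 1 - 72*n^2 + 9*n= -6*l^2 + l*(-62*n - 14) - 72*n^2 - 80*n - 8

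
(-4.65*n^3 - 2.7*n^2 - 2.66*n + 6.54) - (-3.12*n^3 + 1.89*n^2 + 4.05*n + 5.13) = -1.53*n^3 - 4.59*n^2 - 6.71*n + 1.41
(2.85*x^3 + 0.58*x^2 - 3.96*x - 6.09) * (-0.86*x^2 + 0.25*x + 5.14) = -2.451*x^5 + 0.2137*x^4 + 18.1996*x^3 + 7.2286*x^2 - 21.8769*x - 31.3026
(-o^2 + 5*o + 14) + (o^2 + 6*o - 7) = 11*o + 7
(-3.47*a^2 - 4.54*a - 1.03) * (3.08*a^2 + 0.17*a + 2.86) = -10.6876*a^4 - 14.5731*a^3 - 13.8684*a^2 - 13.1595*a - 2.9458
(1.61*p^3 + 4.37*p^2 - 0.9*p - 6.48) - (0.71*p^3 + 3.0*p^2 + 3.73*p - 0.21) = 0.9*p^3 + 1.37*p^2 - 4.63*p - 6.27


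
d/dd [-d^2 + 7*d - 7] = 7 - 2*d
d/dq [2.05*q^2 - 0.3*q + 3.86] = 4.1*q - 0.3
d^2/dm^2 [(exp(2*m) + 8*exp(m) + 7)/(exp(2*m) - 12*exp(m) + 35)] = (20*exp(4*m) + 128*exp(3*m) - 3192*exp(2*m) + 8288*exp(m) + 12740)*exp(m)/(exp(6*m) - 36*exp(5*m) + 537*exp(4*m) - 4248*exp(3*m) + 18795*exp(2*m) - 44100*exp(m) + 42875)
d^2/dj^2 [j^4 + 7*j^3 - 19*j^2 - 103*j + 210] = 12*j^2 + 42*j - 38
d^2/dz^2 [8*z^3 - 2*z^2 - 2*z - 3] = 48*z - 4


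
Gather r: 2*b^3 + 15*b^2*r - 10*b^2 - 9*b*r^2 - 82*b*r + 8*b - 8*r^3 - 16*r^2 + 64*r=2*b^3 - 10*b^2 + 8*b - 8*r^3 + r^2*(-9*b - 16) + r*(15*b^2 - 82*b + 64)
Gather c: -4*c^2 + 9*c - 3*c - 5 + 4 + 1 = -4*c^2 + 6*c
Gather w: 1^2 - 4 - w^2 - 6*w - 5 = -w^2 - 6*w - 8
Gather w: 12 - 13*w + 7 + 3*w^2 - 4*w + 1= 3*w^2 - 17*w + 20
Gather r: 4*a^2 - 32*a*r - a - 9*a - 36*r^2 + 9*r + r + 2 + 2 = 4*a^2 - 10*a - 36*r^2 + r*(10 - 32*a) + 4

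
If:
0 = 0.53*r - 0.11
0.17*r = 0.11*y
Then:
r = 0.21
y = 0.32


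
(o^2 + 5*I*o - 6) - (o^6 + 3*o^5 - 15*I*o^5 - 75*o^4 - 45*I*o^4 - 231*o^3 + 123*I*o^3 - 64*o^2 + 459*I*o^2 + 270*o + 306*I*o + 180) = -o^6 - 3*o^5 + 15*I*o^5 + 75*o^4 + 45*I*o^4 + 231*o^3 - 123*I*o^3 + 65*o^2 - 459*I*o^2 - 270*o - 301*I*o - 186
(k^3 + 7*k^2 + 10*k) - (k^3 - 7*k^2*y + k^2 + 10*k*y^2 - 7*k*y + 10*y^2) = 7*k^2*y + 6*k^2 - 10*k*y^2 + 7*k*y + 10*k - 10*y^2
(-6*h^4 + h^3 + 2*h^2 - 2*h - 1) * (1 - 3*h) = 18*h^5 - 9*h^4 - 5*h^3 + 8*h^2 + h - 1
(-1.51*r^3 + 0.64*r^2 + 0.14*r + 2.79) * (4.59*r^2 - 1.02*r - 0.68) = -6.9309*r^5 + 4.4778*r^4 + 1.0166*r^3 + 12.2281*r^2 - 2.941*r - 1.8972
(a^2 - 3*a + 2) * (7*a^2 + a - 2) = 7*a^4 - 20*a^3 + 9*a^2 + 8*a - 4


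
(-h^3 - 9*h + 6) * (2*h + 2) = -2*h^4 - 2*h^3 - 18*h^2 - 6*h + 12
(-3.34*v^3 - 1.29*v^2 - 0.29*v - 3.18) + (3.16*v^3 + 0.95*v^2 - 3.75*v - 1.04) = -0.18*v^3 - 0.34*v^2 - 4.04*v - 4.22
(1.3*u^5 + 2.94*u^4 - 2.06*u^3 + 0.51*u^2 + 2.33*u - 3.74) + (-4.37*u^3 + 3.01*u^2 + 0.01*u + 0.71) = 1.3*u^5 + 2.94*u^4 - 6.43*u^3 + 3.52*u^2 + 2.34*u - 3.03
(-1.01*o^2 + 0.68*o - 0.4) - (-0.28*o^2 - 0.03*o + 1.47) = -0.73*o^2 + 0.71*o - 1.87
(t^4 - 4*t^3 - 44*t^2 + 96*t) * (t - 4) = t^5 - 8*t^4 - 28*t^3 + 272*t^2 - 384*t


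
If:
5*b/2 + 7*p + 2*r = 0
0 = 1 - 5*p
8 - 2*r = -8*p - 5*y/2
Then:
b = -y - 22/5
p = 1/5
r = 5*y/4 + 24/5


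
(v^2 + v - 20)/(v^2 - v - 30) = (v - 4)/(v - 6)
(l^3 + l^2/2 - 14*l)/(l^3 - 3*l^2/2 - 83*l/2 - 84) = l*(-2*l^2 - l + 28)/(-2*l^3 + 3*l^2 + 83*l + 168)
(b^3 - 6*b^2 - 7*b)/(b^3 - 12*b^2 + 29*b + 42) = b/(b - 6)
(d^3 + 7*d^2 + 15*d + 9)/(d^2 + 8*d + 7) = (d^2 + 6*d + 9)/(d + 7)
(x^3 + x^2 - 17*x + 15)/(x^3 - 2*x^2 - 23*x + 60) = (x - 1)/(x - 4)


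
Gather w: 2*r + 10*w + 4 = 2*r + 10*w + 4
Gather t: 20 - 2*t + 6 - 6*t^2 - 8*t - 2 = -6*t^2 - 10*t + 24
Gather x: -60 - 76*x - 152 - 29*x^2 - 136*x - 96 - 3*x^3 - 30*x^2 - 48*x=-3*x^3 - 59*x^2 - 260*x - 308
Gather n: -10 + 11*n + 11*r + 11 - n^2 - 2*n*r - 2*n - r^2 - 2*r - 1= -n^2 + n*(9 - 2*r) - r^2 + 9*r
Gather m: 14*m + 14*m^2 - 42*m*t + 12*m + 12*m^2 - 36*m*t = 26*m^2 + m*(26 - 78*t)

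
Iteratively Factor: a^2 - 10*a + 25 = (a - 5)*(a - 5)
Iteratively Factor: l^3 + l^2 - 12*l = (l + 4)*(l^2 - 3*l) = (l - 3)*(l + 4)*(l)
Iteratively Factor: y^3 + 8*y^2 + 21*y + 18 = (y + 2)*(y^2 + 6*y + 9) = (y + 2)*(y + 3)*(y + 3)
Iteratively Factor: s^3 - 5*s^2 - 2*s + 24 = (s - 4)*(s^2 - s - 6) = (s - 4)*(s + 2)*(s - 3)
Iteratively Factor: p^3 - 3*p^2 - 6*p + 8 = (p - 1)*(p^2 - 2*p - 8) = (p - 4)*(p - 1)*(p + 2)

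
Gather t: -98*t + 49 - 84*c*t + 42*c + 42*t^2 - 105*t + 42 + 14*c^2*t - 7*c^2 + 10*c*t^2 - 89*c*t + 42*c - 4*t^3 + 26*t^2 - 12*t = -7*c^2 + 84*c - 4*t^3 + t^2*(10*c + 68) + t*(14*c^2 - 173*c - 215) + 91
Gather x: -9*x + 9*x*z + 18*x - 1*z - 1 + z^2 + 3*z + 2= x*(9*z + 9) + z^2 + 2*z + 1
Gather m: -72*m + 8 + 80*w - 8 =-72*m + 80*w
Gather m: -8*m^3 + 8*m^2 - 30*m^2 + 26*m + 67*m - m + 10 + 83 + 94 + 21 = -8*m^3 - 22*m^2 + 92*m + 208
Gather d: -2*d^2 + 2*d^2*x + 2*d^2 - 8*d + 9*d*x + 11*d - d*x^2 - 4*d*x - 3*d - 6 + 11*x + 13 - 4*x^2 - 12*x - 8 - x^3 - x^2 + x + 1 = 2*d^2*x + d*(-x^2 + 5*x) - x^3 - 5*x^2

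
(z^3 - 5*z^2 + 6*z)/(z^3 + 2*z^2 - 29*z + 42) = z/(z + 7)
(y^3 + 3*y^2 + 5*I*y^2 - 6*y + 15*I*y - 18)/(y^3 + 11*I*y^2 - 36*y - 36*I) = (y + 3)/(y + 6*I)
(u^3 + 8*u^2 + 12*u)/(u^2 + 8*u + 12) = u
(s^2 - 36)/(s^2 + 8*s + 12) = (s - 6)/(s + 2)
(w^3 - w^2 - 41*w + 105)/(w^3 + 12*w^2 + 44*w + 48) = (w^3 - w^2 - 41*w + 105)/(w^3 + 12*w^2 + 44*w + 48)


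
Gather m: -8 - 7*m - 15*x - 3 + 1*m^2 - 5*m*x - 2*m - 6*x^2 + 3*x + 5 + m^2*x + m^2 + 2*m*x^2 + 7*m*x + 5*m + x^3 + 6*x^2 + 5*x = m^2*(x + 2) + m*(2*x^2 + 2*x - 4) + x^3 - 7*x - 6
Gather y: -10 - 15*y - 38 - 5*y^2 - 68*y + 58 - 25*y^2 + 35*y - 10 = -30*y^2 - 48*y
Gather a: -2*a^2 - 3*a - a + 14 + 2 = -2*a^2 - 4*a + 16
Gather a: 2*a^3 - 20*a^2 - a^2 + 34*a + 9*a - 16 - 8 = 2*a^3 - 21*a^2 + 43*a - 24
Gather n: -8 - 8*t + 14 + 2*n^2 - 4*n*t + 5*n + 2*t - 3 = 2*n^2 + n*(5 - 4*t) - 6*t + 3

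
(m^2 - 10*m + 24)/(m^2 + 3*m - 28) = (m - 6)/(m + 7)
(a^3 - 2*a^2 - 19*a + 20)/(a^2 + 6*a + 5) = (a^3 - 2*a^2 - 19*a + 20)/(a^2 + 6*a + 5)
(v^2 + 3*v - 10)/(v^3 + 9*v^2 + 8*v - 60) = 1/(v + 6)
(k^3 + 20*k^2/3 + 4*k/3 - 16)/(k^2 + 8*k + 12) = k - 4/3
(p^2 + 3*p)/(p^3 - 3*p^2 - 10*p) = (p + 3)/(p^2 - 3*p - 10)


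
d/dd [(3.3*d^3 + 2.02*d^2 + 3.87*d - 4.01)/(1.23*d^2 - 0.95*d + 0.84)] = (4.059*d^4 - 6.27*d^3 + 1.6369*d^2 + 13.2582*d - 0.5587)/(1.5129*d^4 - 2.337*d^3 + 2.9689*d^2 - 1.596*d + 0.7056)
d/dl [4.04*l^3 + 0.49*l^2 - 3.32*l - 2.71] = 12.12*l^2 + 0.98*l - 3.32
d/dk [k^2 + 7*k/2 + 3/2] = 2*k + 7/2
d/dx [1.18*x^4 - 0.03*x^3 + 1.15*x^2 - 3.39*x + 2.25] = 4.72*x^3 - 0.09*x^2 + 2.3*x - 3.39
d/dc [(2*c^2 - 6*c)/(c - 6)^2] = 18*(2 - c)/(c^3 - 18*c^2 + 108*c - 216)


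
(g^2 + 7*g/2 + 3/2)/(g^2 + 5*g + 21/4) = 2*(2*g^2 + 7*g + 3)/(4*g^2 + 20*g + 21)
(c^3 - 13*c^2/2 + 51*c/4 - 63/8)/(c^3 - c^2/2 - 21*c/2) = (c^2 - 3*c + 9/4)/(c*(c + 3))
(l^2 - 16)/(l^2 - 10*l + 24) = (l + 4)/(l - 6)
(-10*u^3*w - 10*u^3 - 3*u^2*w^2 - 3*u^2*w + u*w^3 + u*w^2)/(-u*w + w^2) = u*(10*u^2*w + 10*u^2 + 3*u*w^2 + 3*u*w - w^3 - w^2)/(w*(u - w))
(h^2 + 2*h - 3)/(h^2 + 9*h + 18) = (h - 1)/(h + 6)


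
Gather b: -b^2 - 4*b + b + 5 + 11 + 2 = -b^2 - 3*b + 18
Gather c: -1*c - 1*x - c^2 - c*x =-c^2 + c*(-x - 1) - x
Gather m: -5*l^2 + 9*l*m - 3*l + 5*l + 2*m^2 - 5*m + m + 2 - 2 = -5*l^2 + 2*l + 2*m^2 + m*(9*l - 4)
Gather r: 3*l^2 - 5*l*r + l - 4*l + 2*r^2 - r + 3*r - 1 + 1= 3*l^2 - 3*l + 2*r^2 + r*(2 - 5*l)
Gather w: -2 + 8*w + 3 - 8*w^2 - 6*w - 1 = -8*w^2 + 2*w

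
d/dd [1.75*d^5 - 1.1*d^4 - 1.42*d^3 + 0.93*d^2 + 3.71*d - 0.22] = 8.75*d^4 - 4.4*d^3 - 4.26*d^2 + 1.86*d + 3.71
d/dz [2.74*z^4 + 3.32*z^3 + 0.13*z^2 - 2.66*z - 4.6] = 10.96*z^3 + 9.96*z^2 + 0.26*z - 2.66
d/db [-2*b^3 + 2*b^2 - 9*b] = -6*b^2 + 4*b - 9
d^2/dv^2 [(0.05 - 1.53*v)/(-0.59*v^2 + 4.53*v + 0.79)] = ((13.9208 - 5.4162*v)*(-0.59*v^2 + 4.53*v + 0.79) - (1.18*v - 4.53)*(1.53*v - 0.05)*(2.36*v - 9.06))/(-0.59*v^2 + 4.53*v + 0.79)^3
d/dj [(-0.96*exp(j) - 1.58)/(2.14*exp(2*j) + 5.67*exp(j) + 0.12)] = (2.0544*exp(2*j) + 6.7624*exp(j) + 8.8434)*exp(j)/(4.5796*exp(4*j) + 24.2676*exp(3*j) + 32.6625*exp(2*j) + 1.3608*exp(j) + 0.0144)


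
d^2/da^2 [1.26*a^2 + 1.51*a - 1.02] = 2.52000000000000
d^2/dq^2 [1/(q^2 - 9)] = 6*(q^2 + 3)/(q^2 - 9)^3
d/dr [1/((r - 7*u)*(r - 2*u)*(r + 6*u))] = (-(r - 7*u)*(r - 2*u) - (r - 7*u)*(r + 6*u) - (r - 2*u)*(r + 6*u))/((r - 7*u)^2*(r - 2*u)^2*(r + 6*u)^2)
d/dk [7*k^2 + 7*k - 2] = 14*k + 7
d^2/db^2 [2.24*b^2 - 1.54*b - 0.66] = 4.48000000000000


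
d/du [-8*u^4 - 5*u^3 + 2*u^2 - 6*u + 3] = -32*u^3 - 15*u^2 + 4*u - 6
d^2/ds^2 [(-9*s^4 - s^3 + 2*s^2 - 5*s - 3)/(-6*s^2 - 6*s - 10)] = (81*s^6 + 243*s^5 + 648*s^4 + 1137*s^3 + 1566*s^2 - 69*s - 143)/(27*s^6 + 81*s^5 + 216*s^4 + 297*s^3 + 360*s^2 + 225*s + 125)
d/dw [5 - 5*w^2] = -10*w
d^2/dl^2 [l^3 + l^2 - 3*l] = 6*l + 2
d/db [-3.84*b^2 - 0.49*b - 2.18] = -7.68*b - 0.49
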